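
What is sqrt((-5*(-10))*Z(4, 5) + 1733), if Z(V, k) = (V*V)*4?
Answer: sqrt(4933) ≈ 70.235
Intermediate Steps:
Z(V, k) = 4*V**2 (Z(V, k) = V**2*4 = 4*V**2)
sqrt((-5*(-10))*Z(4, 5) + 1733) = sqrt((-5*(-10))*(4*4**2) + 1733) = sqrt(50*(4*16) + 1733) = sqrt(50*64 + 1733) = sqrt(3200 + 1733) = sqrt(4933)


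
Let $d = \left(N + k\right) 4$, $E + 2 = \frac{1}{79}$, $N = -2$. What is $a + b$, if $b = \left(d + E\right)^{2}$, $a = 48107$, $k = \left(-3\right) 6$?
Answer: $\frac{342187316}{6241} \approx 54829.0$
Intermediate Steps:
$k = -18$
$E = - \frac{157}{79}$ ($E = -2 + \frac{1}{79} = - \frac{157}{79} \approx -1.9873$)
$d = -80$ ($d = \left(-2 - 18\right) 4 = \left(-20\right) 4 = -80$)
$b = \frac{41951529}{6241}$ ($b = \left(-80 - \frac{157}{79}\right)^{2} = \left(- \frac{6477}{79}\right)^{2} = \frac{41951529}{6241} \approx 6721.9$)
$a + b = 48107 + \frac{41951529}{6241} = \frac{342187316}{6241}$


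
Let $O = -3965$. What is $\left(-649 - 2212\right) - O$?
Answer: $1104$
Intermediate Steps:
$\left(-649 - 2212\right) - O = \left(-649 - 2212\right) - -3965 = \left(-649 - 2212\right) + 3965 = -2861 + 3965 = 1104$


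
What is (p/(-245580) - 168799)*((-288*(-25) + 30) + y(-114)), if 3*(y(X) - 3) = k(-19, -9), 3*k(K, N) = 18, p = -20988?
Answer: -4998617780342/4093 ≈ -1.2213e+9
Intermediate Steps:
k(K, N) = 6 (k(K, N) = (⅓)*18 = 6)
y(X) = 5 (y(X) = 3 + (⅓)*6 = 3 + 2 = 5)
(p/(-245580) - 168799)*((-288*(-25) + 30) + y(-114)) = (-20988/(-245580) - 168799)*((-288*(-25) + 30) + 5) = (-20988*(-1/245580) - 168799)*((7200 + 30) + 5) = (1749/20465 - 168799)*(7230 + 5) = -3454469786/20465*7235 = -4998617780342/4093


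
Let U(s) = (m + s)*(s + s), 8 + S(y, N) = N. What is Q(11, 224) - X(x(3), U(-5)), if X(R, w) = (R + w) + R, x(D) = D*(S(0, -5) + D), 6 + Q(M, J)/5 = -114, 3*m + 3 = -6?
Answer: -620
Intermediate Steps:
m = -3 (m = -1 + (⅓)*(-6) = -1 - 2 = -3)
Q(M, J) = -600 (Q(M, J) = -30 + 5*(-114) = -30 - 570 = -600)
S(y, N) = -8 + N
U(s) = 2*s*(-3 + s) (U(s) = (-3 + s)*(s + s) = (-3 + s)*(2*s) = 2*s*(-3 + s))
x(D) = D*(-13 + D) (x(D) = D*((-8 - 5) + D) = D*(-13 + D))
X(R, w) = w + 2*R
Q(11, 224) - X(x(3), U(-5)) = -600 - (2*(-5)*(-3 - 5) + 2*(3*(-13 + 3))) = -600 - (2*(-5)*(-8) + 2*(3*(-10))) = -600 - (80 + 2*(-30)) = -600 - (80 - 60) = -600 - 1*20 = -600 - 20 = -620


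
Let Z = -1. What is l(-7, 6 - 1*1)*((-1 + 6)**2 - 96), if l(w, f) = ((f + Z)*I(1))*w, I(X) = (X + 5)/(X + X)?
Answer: 5964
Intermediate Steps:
I(X) = (5 + X)/(2*X) (I(X) = (5 + X)/((2*X)) = (5 + X)*(1/(2*X)) = (5 + X)/(2*X))
l(w, f) = w*(-3 + 3*f) (l(w, f) = ((f - 1)*((1/2)*(5 + 1)/1))*w = ((-1 + f)*((1/2)*1*6))*w = ((-1 + f)*3)*w = (-3 + 3*f)*w = w*(-3 + 3*f))
l(-7, 6 - 1*1)*((-1 + 6)**2 - 96) = (3*(-7)*(-1 + (6 - 1*1)))*((-1 + 6)**2 - 96) = (3*(-7)*(-1 + (6 - 1)))*(5**2 - 96) = (3*(-7)*(-1 + 5))*(25 - 96) = (3*(-7)*4)*(-71) = -84*(-71) = 5964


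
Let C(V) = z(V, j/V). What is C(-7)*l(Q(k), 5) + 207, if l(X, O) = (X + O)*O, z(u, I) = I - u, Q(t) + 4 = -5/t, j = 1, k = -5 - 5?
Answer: 1809/7 ≈ 258.43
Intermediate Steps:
k = -10
Q(t) = -4 - 5/t
C(V) = 1/V - V
l(X, O) = O*(O + X) (l(X, O) = (O + X)*O = O*(O + X))
C(-7)*l(Q(k), 5) + 207 = (1/(-7) - 1*(-7))*(5*(5 + (-4 - 5/(-10)))) + 207 = (-1/7 + 7)*(5*(5 + (-4 - 5*(-1/10)))) + 207 = 48*(5*(5 + (-4 + 1/2)))/7 + 207 = 48*(5*(5 - 7/2))/7 + 207 = 48*(5*(3/2))/7 + 207 = (48/7)*(15/2) + 207 = 360/7 + 207 = 1809/7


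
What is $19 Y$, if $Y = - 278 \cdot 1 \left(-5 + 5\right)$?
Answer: $0$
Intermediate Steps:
$Y = 0$ ($Y = - 278 \cdot 1 \cdot 0 = \left(-278\right) 0 = 0$)
$19 Y = 19 \cdot 0 = 0$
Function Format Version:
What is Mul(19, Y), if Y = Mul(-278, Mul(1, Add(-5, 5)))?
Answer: 0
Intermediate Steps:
Y = 0 (Y = Mul(-278, Mul(1, 0)) = Mul(-278, 0) = 0)
Mul(19, Y) = Mul(19, 0) = 0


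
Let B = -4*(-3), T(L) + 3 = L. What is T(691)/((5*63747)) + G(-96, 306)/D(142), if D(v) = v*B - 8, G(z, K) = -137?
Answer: -42499847/540574560 ≈ -0.078620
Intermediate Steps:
T(L) = -3 + L
B = 12
D(v) = -8 + 12*v (D(v) = v*12 - 8 = 12*v - 8 = -8 + 12*v)
T(691)/((5*63747)) + G(-96, 306)/D(142) = (-3 + 691)/((5*63747)) - 137/(-8 + 12*142) = 688/318735 - 137/(-8 + 1704) = 688*(1/318735) - 137/1696 = 688/318735 - 137*1/1696 = 688/318735 - 137/1696 = -42499847/540574560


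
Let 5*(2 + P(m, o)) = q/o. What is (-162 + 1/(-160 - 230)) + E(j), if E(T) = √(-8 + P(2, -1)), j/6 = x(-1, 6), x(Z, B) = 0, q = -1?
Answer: -63181/390 + 7*I*√5/5 ≈ -162.0 + 3.1305*I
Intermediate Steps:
j = 0 (j = 6*0 = 0)
P(m, o) = -2 - 1/(5*o) (P(m, o) = -2 + (-1/o)/5 = -2 - 1/(5*o))
E(T) = 7*I*√5/5 (E(T) = √(-8 + (-2 - ⅕/(-1))) = √(-8 + (-2 - ⅕*(-1))) = √(-8 + (-2 + ⅕)) = √(-8 - 9/5) = √(-49/5) = 7*I*√5/5)
(-162 + 1/(-160 - 230)) + E(j) = (-162 + 1/(-160 - 230)) + 7*I*√5/5 = (-162 + 1/(-390)) + 7*I*√5/5 = (-162 - 1/390) + 7*I*√5/5 = -63181/390 + 7*I*√5/5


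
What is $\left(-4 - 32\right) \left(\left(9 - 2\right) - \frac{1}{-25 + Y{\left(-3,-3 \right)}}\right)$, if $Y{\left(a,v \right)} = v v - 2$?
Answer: $-254$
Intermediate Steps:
$Y{\left(a,v \right)} = -2 + v^{2}$ ($Y{\left(a,v \right)} = v^{2} - 2 = -2 + v^{2}$)
$\left(-4 - 32\right) \left(\left(9 - 2\right) - \frac{1}{-25 + Y{\left(-3,-3 \right)}}\right) = \left(-4 - 32\right) \left(\left(9 - 2\right) - \frac{1}{-25 - \left(2 - \left(-3\right)^{2}\right)}\right) = - 36 \left(\left(9 - 2\right) - \frac{1}{-25 + \left(-2 + 9\right)}\right) = - 36 \left(7 - \frac{1}{-25 + 7}\right) = - 36 \left(7 - \frac{1}{-18}\right) = - 36 \left(7 - - \frac{1}{18}\right) = - 36 \left(7 + \frac{1}{18}\right) = \left(-36\right) \frac{127}{18} = -254$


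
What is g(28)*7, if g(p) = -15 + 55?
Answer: 280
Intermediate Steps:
g(p) = 40
g(28)*7 = 40*7 = 280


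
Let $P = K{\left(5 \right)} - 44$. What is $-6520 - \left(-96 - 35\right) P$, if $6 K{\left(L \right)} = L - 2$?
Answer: $- \frac{24437}{2} \approx -12219.0$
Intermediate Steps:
$K{\left(L \right)} = - \frac{1}{3} + \frac{L}{6}$ ($K{\left(L \right)} = \frac{L - 2}{6} = \frac{-2 + L}{6} = - \frac{1}{3} + \frac{L}{6}$)
$P = - \frac{87}{2}$ ($P = \left(- \frac{1}{3} + \frac{1}{6} \cdot 5\right) - 44 = \left(- \frac{1}{3} + \frac{5}{6}\right) - 44 = \frac{1}{2} - 44 = - \frac{87}{2} \approx -43.5$)
$-6520 - \left(-96 - 35\right) P = -6520 - \left(-96 - 35\right) \left(- \frac{87}{2}\right) = -6520 - \left(-131\right) \left(- \frac{87}{2}\right) = -6520 - \frac{11397}{2} = - \frac{24437}{2}$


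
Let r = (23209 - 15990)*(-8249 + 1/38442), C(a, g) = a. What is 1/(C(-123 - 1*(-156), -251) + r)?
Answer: -38442/2289201794897 ≈ -1.6793e-8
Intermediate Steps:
r = -2289203063483/38442 (r = 7219*(-8249 + 1/38442) = 7219*(-317108057/38442) = -2289203063483/38442 ≈ -5.9550e+7)
1/(C(-123 - 1*(-156), -251) + r) = 1/((-123 - 1*(-156)) - 2289203063483/38442) = 1/((-123 + 156) - 2289203063483/38442) = 1/(33 - 2289203063483/38442) = 1/(-2289201794897/38442) = -38442/2289201794897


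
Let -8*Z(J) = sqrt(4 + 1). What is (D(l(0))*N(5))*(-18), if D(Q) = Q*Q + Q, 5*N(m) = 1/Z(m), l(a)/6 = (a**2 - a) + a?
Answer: 0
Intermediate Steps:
Z(J) = -sqrt(5)/8 (Z(J) = -sqrt(4 + 1)/8 = -sqrt(5)/8)
l(a) = 6*a**2 (l(a) = 6*((a**2 - a) + a) = 6*a**2)
N(m) = -8*sqrt(5)/25 (N(m) = 1/(5*((-sqrt(5)/8))) = (-8*sqrt(5)/5)/5 = -8*sqrt(5)/25)
D(Q) = Q + Q**2 (D(Q) = Q**2 + Q = Q + Q**2)
(D(l(0))*N(5))*(-18) = (((6*0**2)*(1 + 6*0**2))*(-8*sqrt(5)/25))*(-18) = (((6*0)*(1 + 6*0))*(-8*sqrt(5)/25))*(-18) = ((0*(1 + 0))*(-8*sqrt(5)/25))*(-18) = ((0*1)*(-8*sqrt(5)/25))*(-18) = (0*(-8*sqrt(5)/25))*(-18) = 0*(-18) = 0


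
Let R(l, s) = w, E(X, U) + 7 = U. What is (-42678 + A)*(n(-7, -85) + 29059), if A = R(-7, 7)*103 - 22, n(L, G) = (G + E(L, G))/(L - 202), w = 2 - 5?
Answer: -261215505572/209 ≈ -1.2498e+9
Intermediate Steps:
E(X, U) = -7 + U
w = -3
R(l, s) = -3
n(L, G) = (-7 + 2*G)/(-202 + L) (n(L, G) = (G + (-7 + G))/(L - 202) = (-7 + 2*G)/(-202 + L))
A = -331 (A = -3*103 - 22 = -309 - 22 = -331)
(-42678 + A)*(n(-7, -85) + 29059) = (-42678 - 331)*((-7 + 2*(-85))/(-202 - 7) + 29059) = -43009*((-7 - 170)/(-209) + 29059) = -43009*(-1/209*(-177) + 29059) = -43009*(177/209 + 29059) = -43009*6073508/209 = -261215505572/209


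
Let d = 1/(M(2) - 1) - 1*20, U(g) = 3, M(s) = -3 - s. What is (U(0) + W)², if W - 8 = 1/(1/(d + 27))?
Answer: 11449/36 ≈ 318.03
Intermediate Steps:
d = -121/6 (d = 1/((-3 - 1*2) - 1) - 1*20 = 1/((-3 - 2) - 1) - 20 = 1/(-5 - 1) - 20 = 1/(-6) - 20 = -⅙ - 20 = -121/6 ≈ -20.167)
W = 89/6 (W = 8 + 1/(1/(-121/6 + 27)) = 8 + 1/(1/(41/6)) = 8 + 1/(6/41) = 8 + 41/6 = 89/6 ≈ 14.833)
(U(0) + W)² = (3 + 89/6)² = (107/6)² = 11449/36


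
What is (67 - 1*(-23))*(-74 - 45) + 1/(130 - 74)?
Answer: -599759/56 ≈ -10710.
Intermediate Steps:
(67 - 1*(-23))*(-74 - 45) + 1/(130 - 74) = (67 + 23)*(-119) + 1/56 = 90*(-119) + 1/56 = -10710 + 1/56 = -599759/56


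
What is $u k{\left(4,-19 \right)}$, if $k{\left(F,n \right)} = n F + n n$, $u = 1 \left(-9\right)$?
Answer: $-2565$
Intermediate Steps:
$u = -9$
$k{\left(F,n \right)} = n^{2} + F n$ ($k{\left(F,n \right)} = F n + n^{2} = n^{2} + F n$)
$u k{\left(4,-19 \right)} = - 9 \left(- 19 \left(4 - 19\right)\right) = - 9 \left(\left(-19\right) \left(-15\right)\right) = \left(-9\right) 285 = -2565$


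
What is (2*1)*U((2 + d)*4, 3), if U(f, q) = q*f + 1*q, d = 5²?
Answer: 654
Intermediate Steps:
d = 25
U(f, q) = q + f*q (U(f, q) = f*q + q = q + f*q)
(2*1)*U((2 + d)*4, 3) = (2*1)*(3*(1 + (2 + 25)*4)) = 2*(3*(1 + 27*4)) = 2*(3*(1 + 108)) = 2*(3*109) = 2*327 = 654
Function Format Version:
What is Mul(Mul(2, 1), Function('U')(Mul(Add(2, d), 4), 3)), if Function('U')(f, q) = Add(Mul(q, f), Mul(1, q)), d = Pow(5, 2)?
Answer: 654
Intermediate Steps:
d = 25
Function('U')(f, q) = Add(q, Mul(f, q)) (Function('U')(f, q) = Add(Mul(f, q), q) = Add(q, Mul(f, q)))
Mul(Mul(2, 1), Function('U')(Mul(Add(2, d), 4), 3)) = Mul(Mul(2, 1), Mul(3, Add(1, Mul(Add(2, 25), 4)))) = Mul(2, Mul(3, Add(1, Mul(27, 4)))) = Mul(2, Mul(3, Add(1, 108))) = Mul(2, Mul(3, 109)) = Mul(2, 327) = 654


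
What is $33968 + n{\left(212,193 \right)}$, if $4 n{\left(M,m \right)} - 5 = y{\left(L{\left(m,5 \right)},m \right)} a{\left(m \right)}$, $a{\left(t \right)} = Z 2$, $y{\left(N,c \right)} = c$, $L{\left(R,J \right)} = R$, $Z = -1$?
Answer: $\frac{135491}{4} \approx 33873.0$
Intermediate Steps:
$a{\left(t \right)} = -2$ ($a{\left(t \right)} = \left(-1\right) 2 = -2$)
$n{\left(M,m \right)} = \frac{5}{4} - \frac{m}{2}$ ($n{\left(M,m \right)} = \frac{5}{4} + \frac{m \left(-2\right)}{4} = \frac{5}{4} + \frac{\left(-2\right) m}{4} = \frac{5}{4} - \frac{m}{2}$)
$33968 + n{\left(212,193 \right)} = 33968 + \left(\frac{5}{4} - \frac{193}{2}\right) = 33968 - \frac{381}{4} = \frac{135491}{4}$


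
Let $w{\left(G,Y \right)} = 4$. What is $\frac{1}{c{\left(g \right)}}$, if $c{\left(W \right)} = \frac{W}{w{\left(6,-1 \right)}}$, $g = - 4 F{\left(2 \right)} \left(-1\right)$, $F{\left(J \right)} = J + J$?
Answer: $\frac{1}{4} \approx 0.25$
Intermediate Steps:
$F{\left(J \right)} = 2 J$
$g = 16$ ($g = - 4 \cdot 2 \cdot 2 \left(-1\right) = \left(-4\right) 4 \left(-1\right) = \left(-16\right) \left(-1\right) = 16$)
$c{\left(W \right)} = \frac{W}{4}$
$\frac{1}{c{\left(g \right)}} = \frac{1}{\frac{1}{4} \cdot 16} = \frac{1}{4}$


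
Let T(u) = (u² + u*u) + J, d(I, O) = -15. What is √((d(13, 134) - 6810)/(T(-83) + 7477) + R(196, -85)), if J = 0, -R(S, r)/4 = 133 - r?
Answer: I*√10364047/109 ≈ 29.535*I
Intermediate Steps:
R(S, r) = -532 + 4*r (R(S, r) = -4*(133 - r) = -532 + 4*r)
T(u) = 2*u² (T(u) = (u² + u*u) + 0 = (u² + u²) + 0 = 2*u² + 0 = 2*u²)
√((d(13, 134) - 6810)/(T(-83) + 7477) + R(196, -85)) = √((-15 - 6810)/(2*(-83)² + 7477) + (-532 + 4*(-85))) = √(-6825/(2*6889 + 7477) + (-532 - 340)) = √(-6825/(13778 + 7477) - 872) = √(-6825/21255 - 872) = √(-6825*1/21255 - 872) = √(-35/109 - 872) = √(-95083/109) = I*√10364047/109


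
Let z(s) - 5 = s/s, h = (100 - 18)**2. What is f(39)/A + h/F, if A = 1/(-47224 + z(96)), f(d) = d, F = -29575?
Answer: -54462428374/29575 ≈ -1.8415e+6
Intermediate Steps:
h = 6724 (h = 82**2 = 6724)
z(s) = 6 (z(s) = 5 + s/s = 5 + 1 = 6)
A = -1/47218 (A = 1/(-47224 + 6) = 1/(-47218) = -1/47218 ≈ -2.1178e-5)
f(39)/A + h/F = 39/(-1/47218) + 6724/(-29575) = 39*(-47218) + 6724*(-1/29575) = -1841502 - 6724/29575 = -54462428374/29575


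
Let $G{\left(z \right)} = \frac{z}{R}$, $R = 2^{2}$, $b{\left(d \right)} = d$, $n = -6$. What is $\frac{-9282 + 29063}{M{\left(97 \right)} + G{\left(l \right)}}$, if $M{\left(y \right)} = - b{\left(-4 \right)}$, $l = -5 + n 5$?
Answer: $- \frac{79124}{19} \approx -4164.4$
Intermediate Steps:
$l = -35$ ($l = -5 - 30 = -35$)
$R = 4$
$G{\left(z \right)} = \frac{z}{4}$
$M{\left(y \right)} = 4$ ($M{\left(y \right)} = \left(-1\right) \left(-4\right) = 4$)
$\frac{-9282 + 29063}{M{\left(97 \right)} + G{\left(l \right)}} = \frac{-9282 + 29063}{4 + \frac{1}{4} \left(-35\right)} = \frac{19781}{4 - \frac{35}{4}} = \frac{19781}{- \frac{19}{4}} = 19781 \left(- \frac{4}{19}\right) = - \frac{79124}{19}$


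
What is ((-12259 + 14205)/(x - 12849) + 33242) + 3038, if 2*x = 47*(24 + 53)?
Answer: 801022228/22079 ≈ 36280.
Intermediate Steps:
x = 3619/2 (x = (47*(24 + 53))/2 = (47*77)/2 = (½)*3619 = 3619/2 ≈ 1809.5)
((-12259 + 14205)/(x - 12849) + 33242) + 3038 = ((-12259 + 14205)/(3619/2 - 12849) + 33242) + 3038 = (1946/(-22079/2) + 33242) + 3038 = (1946*(-2/22079) + 33242) + 3038 = (-3892/22079 + 33242) + 3038 = 733946226/22079 + 3038 = 801022228/22079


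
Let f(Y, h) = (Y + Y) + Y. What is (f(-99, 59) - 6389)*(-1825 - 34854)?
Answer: 245235794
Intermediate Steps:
f(Y, h) = 3*Y (f(Y, h) = 2*Y + Y = 3*Y)
(f(-99, 59) - 6389)*(-1825 - 34854) = (3*(-99) - 6389)*(-1825 - 34854) = (-297 - 6389)*(-36679) = -6686*(-36679) = 245235794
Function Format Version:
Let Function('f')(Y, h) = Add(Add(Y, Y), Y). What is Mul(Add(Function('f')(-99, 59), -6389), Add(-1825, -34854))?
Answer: 245235794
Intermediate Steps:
Function('f')(Y, h) = Mul(3, Y) (Function('f')(Y, h) = Add(Mul(2, Y), Y) = Mul(3, Y))
Mul(Add(Function('f')(-99, 59), -6389), Add(-1825, -34854)) = Mul(Add(Mul(3, -99), -6389), Add(-1825, -34854)) = Mul(Add(-297, -6389), -36679) = Mul(-6686, -36679) = 245235794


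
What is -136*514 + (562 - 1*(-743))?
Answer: -68599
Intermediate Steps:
-136*514 + (562 - 1*(-743)) = -69904 + (562 + 743) = -69904 + 1305 = -68599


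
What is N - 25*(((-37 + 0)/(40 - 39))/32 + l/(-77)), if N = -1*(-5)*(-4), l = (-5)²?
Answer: 41945/2464 ≈ 17.023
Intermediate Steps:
l = 25
N = -20 (N = 5*(-4) = -20)
N - 25*(((-37 + 0)/(40 - 39))/32 + l/(-77)) = -20 - 25*(((-37 + 0)/(40 - 39))/32 + 25/(-77)) = -20 - 25*(-37/1*(1/32) + 25*(-1/77)) = -20 - 25*(-37*1*(1/32) - 25/77) = -20 - 25*(-37*1/32 - 25/77) = -20 - 25*(-37/32 - 25/77) = -20 - 25*(-3649/2464) = -20 + 91225/2464 = 41945/2464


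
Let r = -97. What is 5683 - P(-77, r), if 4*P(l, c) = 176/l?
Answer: 39785/7 ≈ 5683.6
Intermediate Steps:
P(l, c) = 44/l (P(l, c) = (176/l)/4 = 44/l)
5683 - P(-77, r) = 5683 - 44/(-77) = 5683 - 44*(-1)/77 = 5683 - 1*(-4/7) = 5683 + 4/7 = 39785/7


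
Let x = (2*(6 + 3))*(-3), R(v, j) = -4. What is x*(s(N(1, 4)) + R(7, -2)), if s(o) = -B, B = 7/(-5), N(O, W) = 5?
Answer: 702/5 ≈ 140.40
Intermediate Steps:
B = -7/5 (B = 7*(-1/5) = -7/5 ≈ -1.4000)
x = -54 (x = (2*9)*(-3) = 18*(-3) = -54)
s(o) = 7/5 (s(o) = -1*(-7/5) = 7/5)
x*(s(N(1, 4)) + R(7, -2)) = -54*(7/5 - 4) = -54*(-13/5) = 702/5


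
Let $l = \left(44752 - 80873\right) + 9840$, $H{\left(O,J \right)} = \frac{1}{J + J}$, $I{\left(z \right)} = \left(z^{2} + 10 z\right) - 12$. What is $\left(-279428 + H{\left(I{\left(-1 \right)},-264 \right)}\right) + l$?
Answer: $- \frac{161414353}{528} \approx -3.0571 \cdot 10^{5}$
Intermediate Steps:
$I{\left(z \right)} = -12 + z^{2} + 10 z$
$H{\left(O,J \right)} = \frac{1}{2 J}$
$l = -26281$ ($l = -36121 + 9840 = -26281$)
$\left(-279428 + H{\left(I{\left(-1 \right)},-264 \right)}\right) + l = \left(-279428 + \frac{1}{2 \left(-264\right)}\right) - 26281 = \left(-279428 + \frac{1}{2} \left(- \frac{1}{264}\right)\right) - 26281 = \left(-279428 - \frac{1}{528}\right) - 26281 = - \frac{147537985}{528} - 26281 = - \frac{161414353}{528}$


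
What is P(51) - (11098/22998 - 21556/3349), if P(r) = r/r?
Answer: 15752882/2265303 ≈ 6.9540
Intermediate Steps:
P(r) = 1
P(51) - (11098/22998 - 21556/3349) = 1 - (11098/22998 - 21556/3349) = 1 - (11098*(1/22998) - 21556*1/3349) = 1 - (5549/11499 - 1268/197) = 1 - 1*(-13487579/2265303) = 1 + 13487579/2265303 = 15752882/2265303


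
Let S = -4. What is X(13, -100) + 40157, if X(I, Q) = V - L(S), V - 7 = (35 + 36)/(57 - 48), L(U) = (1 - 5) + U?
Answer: 361619/9 ≈ 40180.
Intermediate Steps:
L(U) = -4 + U
V = 134/9 (V = 7 + (35 + 36)/(57 - 48) = 7 + 71/9 = 134/9 ≈ 14.889)
X(I, Q) = 206/9 (X(I, Q) = 134/9 - (-4 - 4) = 134/9 - 1*(-8) = 134/9 + 8 = 206/9)
X(13, -100) + 40157 = 206/9 + 40157 = 361619/9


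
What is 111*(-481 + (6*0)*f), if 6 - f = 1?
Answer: -53391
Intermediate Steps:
f = 5 (f = 6 - 1*1 = 6 - 1 = 5)
111*(-481 + (6*0)*f) = 111*(-481 + (6*0)*5) = 111*(-481 + 0*5) = 111*(-481 + 0) = 111*(-481) = -53391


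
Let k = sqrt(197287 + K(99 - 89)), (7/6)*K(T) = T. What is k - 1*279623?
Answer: -279623 + sqrt(9667483)/7 ≈ -2.7918e+5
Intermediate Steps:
K(T) = 6*T/7
k = sqrt(9667483)/7 (k = sqrt(197287 + 6*(99 - 89)/7) = sqrt(197287 + (6/7)*10) = sqrt(197287 + 60/7) = sqrt(1381069/7) = sqrt(9667483)/7 ≈ 444.18)
k - 1*279623 = sqrt(9667483)/7 - 1*279623 = sqrt(9667483)/7 - 279623 = -279623 + sqrt(9667483)/7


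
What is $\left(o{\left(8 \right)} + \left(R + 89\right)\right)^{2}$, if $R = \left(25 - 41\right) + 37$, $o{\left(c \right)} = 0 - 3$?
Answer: $11449$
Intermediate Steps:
$o{\left(c \right)} = -3$
$R = 21$ ($R = -16 + 37 = 21$)
$\left(o{\left(8 \right)} + \left(R + 89\right)\right)^{2} = \left(-3 + \left(21 + 89\right)\right)^{2} = \left(-3 + 110\right)^{2} = 107^{2} = 11449$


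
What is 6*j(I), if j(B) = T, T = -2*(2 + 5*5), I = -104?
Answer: -324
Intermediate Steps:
T = -54 (T = -2*(2 + 25) = -2*27 = -54)
j(B) = -54
6*j(I) = 6*(-54) = -324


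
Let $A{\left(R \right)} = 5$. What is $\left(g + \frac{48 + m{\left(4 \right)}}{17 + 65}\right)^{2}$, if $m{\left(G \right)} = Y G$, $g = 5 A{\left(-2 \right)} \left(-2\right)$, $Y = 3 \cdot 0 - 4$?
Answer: $\frac{4137156}{1681} \approx 2461.1$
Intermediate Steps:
$Y = -4$ ($Y = 0 - 4 = -4$)
$g = -50$ ($g = 5 \cdot 5 \left(-2\right) = 25 \left(-2\right) = -50$)
$m{\left(G \right)} = - 4 G$
$\left(g + \frac{48 + m{\left(4 \right)}}{17 + 65}\right)^{2} = \left(-50 + \frac{48 - 16}{17 + 65}\right)^{2} = \left(-50 + \frac{48 - 16}{82}\right)^{2} = \left(-50 + 32 \cdot \frac{1}{82}\right)^{2} = \left(-50 + \frac{16}{41}\right)^{2} = \left(- \frac{2034}{41}\right)^{2} = \frac{4137156}{1681}$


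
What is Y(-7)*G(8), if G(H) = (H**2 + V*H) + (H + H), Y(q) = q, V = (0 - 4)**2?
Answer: -1456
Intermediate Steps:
V = 16 (V = (-4)**2 = 16)
G(H) = H**2 + 18*H (G(H) = (H**2 + 16*H) + (H + H) = (H**2 + 16*H) + 2*H = H**2 + 18*H)
Y(-7)*G(8) = -56*(18 + 8) = -56*26 = -7*208 = -1456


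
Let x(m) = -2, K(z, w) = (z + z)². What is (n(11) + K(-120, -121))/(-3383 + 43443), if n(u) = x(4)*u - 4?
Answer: 28787/20030 ≈ 1.4372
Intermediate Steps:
K(z, w) = 4*z² (K(z, w) = (2*z)² = 4*z²)
n(u) = -4 - 2*u (n(u) = -2*u - 4 = -4 - 2*u)
(n(11) + K(-120, -121))/(-3383 + 43443) = ((-4 - 2*11) + 4*(-120)²)/(-3383 + 43443) = ((-4 - 22) + 4*14400)/40060 = (-26 + 57600)*(1/40060) = 57574*(1/40060) = 28787/20030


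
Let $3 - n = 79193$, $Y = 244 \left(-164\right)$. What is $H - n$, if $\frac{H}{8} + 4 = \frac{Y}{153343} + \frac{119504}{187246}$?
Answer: $\frac{1136469748701606}{14356431689} \approx 79161.0$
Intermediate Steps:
$Y = -40016$
$H = - \frac{416076750304}{14356431689}$ ($H = -32 + 8 \left(- \frac{40016}{153343} + \frac{119504}{187246}\right) = -32 + 8 \left(\left(-40016\right) \frac{1}{153343} + 119504 \cdot \frac{1}{187246}\right) = -32 + 8 \left(- \frac{40016}{153343} + \frac{59752}{93623}\right) = -32 + 8 \cdot \frac{5416132968}{14356431689} = -32 + \frac{43329063744}{14356431689} = - \frac{416076750304}{14356431689} \approx -28.982$)
$n = -79190$ ($n = 3 - 79193 = -79190$)
$H - n = - \frac{416076750304}{14356431689} - -79190 = - \frac{416076750304}{14356431689} + 79190 = \frac{1136469748701606}{14356431689}$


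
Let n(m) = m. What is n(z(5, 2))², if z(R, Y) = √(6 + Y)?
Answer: 8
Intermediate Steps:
n(z(5, 2))² = (√(6 + 2))² = (√8)² = (2*√2)² = 8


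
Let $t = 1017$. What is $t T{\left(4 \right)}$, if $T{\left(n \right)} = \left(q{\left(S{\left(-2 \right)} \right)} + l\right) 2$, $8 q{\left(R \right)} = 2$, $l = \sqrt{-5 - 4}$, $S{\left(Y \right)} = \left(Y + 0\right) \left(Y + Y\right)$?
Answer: $\frac{1017}{2} + 6102 i \approx 508.5 + 6102.0 i$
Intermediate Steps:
$S{\left(Y \right)} = 2 Y^{2}$ ($S{\left(Y \right)} = Y 2 Y = 2 Y^{2}$)
$l = 3 i$ ($l = \sqrt{-9} = 3 i \approx 3.0 i$)
$q{\left(R \right)} = \frac{1}{4}$ ($q{\left(R \right)} = \frac{1}{8} \cdot 2 = \frac{1}{4}$)
$T{\left(n \right)} = \frac{1}{2} + 6 i$ ($T{\left(n \right)} = \left(\frac{1}{4} + 3 i\right) 2 = \frac{1}{2} + 6 i$)
$t T{\left(4 \right)} = 1017 \left(\frac{1}{2} + 6 i\right) = \frac{1017}{2} + 6102 i$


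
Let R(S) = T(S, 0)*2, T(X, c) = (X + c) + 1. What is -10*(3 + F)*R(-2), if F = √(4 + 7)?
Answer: 60 + 20*√11 ≈ 126.33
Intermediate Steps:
T(X, c) = 1 + X + c
R(S) = 2 + 2*S (R(S) = (1 + S + 0)*2 = (1 + S)*2 = 2 + 2*S)
F = √11 ≈ 3.3166
-10*(3 + F)*R(-2) = -10*(3 + √11)*(2 + 2*(-2)) = -10*(3 + √11)*(2 - 4) = -10*(3 + √11)*(-2) = -10*(-6 - 2*√11) = 60 + 20*√11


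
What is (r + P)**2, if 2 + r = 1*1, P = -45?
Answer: 2116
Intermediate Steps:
r = -1 (r = -2 + 1*1 = -2 + 1 = -1)
(r + P)**2 = (-1 - 45)**2 = (-46)**2 = 2116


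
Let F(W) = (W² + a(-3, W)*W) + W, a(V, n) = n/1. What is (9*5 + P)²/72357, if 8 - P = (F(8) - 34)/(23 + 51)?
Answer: 3648100/99056733 ≈ 0.036828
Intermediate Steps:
a(V, n) = n (a(V, n) = n*1 = n)
F(W) = W + 2*W² (F(W) = (W² + W*W) + W = (W² + W²) + W = 2*W² + W = W + 2*W²)
P = 245/37 (P = 8 - (8*(1 + 2*8) - 34)/(23 + 51) = 8 - (8*(1 + 16) - 34)/74 = 8 - (8*17 - 34)/74 = 8 - (136 - 34)/74 = 8 - 102/74 = 8 - 1*51/37 = 8 - 51/37 = 245/37 ≈ 6.6216)
(9*5 + P)²/72357 = (9*5 + 245/37)²/72357 = (45 + 245/37)²*(1/72357) = (1910/37)²*(1/72357) = (3648100/1369)*(1/72357) = 3648100/99056733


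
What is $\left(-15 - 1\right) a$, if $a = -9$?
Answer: $144$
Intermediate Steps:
$\left(-15 - 1\right) a = \left(-15 - 1\right) \left(-9\right) = \left(-16\right) \left(-9\right) = 144$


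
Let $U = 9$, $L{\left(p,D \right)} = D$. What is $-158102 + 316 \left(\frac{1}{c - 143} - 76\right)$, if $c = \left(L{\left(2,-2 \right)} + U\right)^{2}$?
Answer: $- \frac{8559704}{47} \approx -1.8212 \cdot 10^{5}$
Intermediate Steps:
$c = 49$ ($c = \left(-2 + 9\right)^{2} = 7^{2} = 49$)
$-158102 + 316 \left(\frac{1}{c - 143} - 76\right) = -158102 + 316 \left(\frac{1}{49 - 143} - 76\right) = -158102 + 316 \left(\frac{1}{-94} - 76\right) = -158102 + 316 \left(- \frac{1}{94} - 76\right) = -158102 + 316 \left(- \frac{7145}{94}\right) = -158102 - \frac{1128910}{47} = - \frac{8559704}{47}$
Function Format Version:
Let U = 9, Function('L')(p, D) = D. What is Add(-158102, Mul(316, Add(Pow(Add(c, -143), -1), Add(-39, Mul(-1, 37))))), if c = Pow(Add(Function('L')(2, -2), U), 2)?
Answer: Rational(-8559704, 47) ≈ -1.8212e+5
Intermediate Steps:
c = 49 (c = Pow(Add(-2, 9), 2) = Pow(7, 2) = 49)
Add(-158102, Mul(316, Add(Pow(Add(c, -143), -1), Add(-39, Mul(-1, 37))))) = Add(-158102, Mul(316, Add(Pow(Add(49, -143), -1), Add(-39, Mul(-1, 37))))) = Add(-158102, Mul(316, Add(Pow(-94, -1), Add(-39, -37)))) = Add(-158102, Mul(316, Add(Rational(-1, 94), -76))) = Add(-158102, Mul(316, Rational(-7145, 94))) = Add(-158102, Rational(-1128910, 47)) = Rational(-8559704, 47)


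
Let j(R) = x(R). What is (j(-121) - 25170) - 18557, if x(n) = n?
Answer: -43848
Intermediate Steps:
j(R) = R
(j(-121) - 25170) - 18557 = (-121 - 25170) - 18557 = -25291 - 18557 = -43848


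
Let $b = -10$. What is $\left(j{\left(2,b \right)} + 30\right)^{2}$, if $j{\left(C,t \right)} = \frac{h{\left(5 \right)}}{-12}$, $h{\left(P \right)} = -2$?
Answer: $\frac{32761}{36} \approx 910.03$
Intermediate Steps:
$j{\left(C,t \right)} = \frac{1}{6}$ ($j{\left(C,t \right)} = - \frac{2}{-12} = \left(-2\right) \left(- \frac{1}{12}\right) = \frac{1}{6}$)
$\left(j{\left(2,b \right)} + 30\right)^{2} = \left(\frac{1}{6} + 30\right)^{2} = \left(\frac{181}{6}\right)^{2} = \frac{32761}{36}$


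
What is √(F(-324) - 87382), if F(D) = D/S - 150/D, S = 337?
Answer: I*√3215357521554/6066 ≈ 295.61*I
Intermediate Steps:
F(D) = -150/D + D/337 (F(D) = D/337 - 150/D = -150/D + D/337)
√(F(-324) - 87382) = √((-150/(-324) + (1/337)*(-324)) - 87382) = √((-150*(-1/324) - 324/337) - 87382) = √((25/54 - 324/337) - 87382) = √(-9071/18198 - 87382) = √(-1590186707/18198) = I*√3215357521554/6066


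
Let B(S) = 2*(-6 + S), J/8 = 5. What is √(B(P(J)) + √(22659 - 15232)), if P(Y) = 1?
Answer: √(-10 + √7427) ≈ 8.7281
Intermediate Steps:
J = 40 (J = 8*5 = 40)
B(S) = -12 + 2*S
√(B(P(J)) + √(22659 - 15232)) = √((-12 + 2*1) + √(22659 - 15232)) = √((-12 + 2) + √7427) = √(-10 + √7427)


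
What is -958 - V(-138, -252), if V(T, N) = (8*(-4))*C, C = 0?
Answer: -958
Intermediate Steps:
V(T, N) = 0 (V(T, N) = (8*(-4))*0 = -32*0 = 0)
-958 - V(-138, -252) = -958 - 1*0 = -958 + 0 = -958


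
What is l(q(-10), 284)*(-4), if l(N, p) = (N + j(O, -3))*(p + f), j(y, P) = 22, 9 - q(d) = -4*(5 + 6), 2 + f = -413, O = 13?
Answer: 39300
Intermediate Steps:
f = -415 (f = -2 - 413 = -415)
q(d) = 53 (q(d) = 9 - (-4)*(5 + 6) = 9 - (-4)*11 = 9 - 1*(-44) = 9 + 44 = 53)
l(N, p) = (-415 + p)*(22 + N) (l(N, p) = (N + 22)*(p - 415) = (22 + N)*(-415 + p) = (-415 + p)*(22 + N))
l(q(-10), 284)*(-4) = (-9130 - 415*53 + 22*284 + 53*284)*(-4) = (-9130 - 21995 + 6248 + 15052)*(-4) = -9825*(-4) = 39300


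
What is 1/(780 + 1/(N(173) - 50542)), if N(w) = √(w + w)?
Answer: 1992504815498/1554153716665681 + √346/1554153716665681 ≈ 0.0012821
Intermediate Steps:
N(w) = √2*√w (N(w) = √(2*w) = √2*√w)
1/(780 + 1/(N(173) - 50542)) = 1/(780 + 1/(√2*√173 - 50542)) = 1/(780 + 1/(√346 - 50542)) = 1/(780 + 1/(-50542 + √346))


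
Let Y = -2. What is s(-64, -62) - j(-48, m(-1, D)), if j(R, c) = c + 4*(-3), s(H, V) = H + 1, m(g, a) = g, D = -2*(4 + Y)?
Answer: -50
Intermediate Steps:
D = -4 (D = -2*(4 - 2) = -2*2 = -4)
s(H, V) = 1 + H
j(R, c) = -12 + c (j(R, c) = c - 12 = -12 + c)
s(-64, -62) - j(-48, m(-1, D)) = (1 - 64) - (-12 - 1) = -63 - 1*(-13) = -63 + 13 = -50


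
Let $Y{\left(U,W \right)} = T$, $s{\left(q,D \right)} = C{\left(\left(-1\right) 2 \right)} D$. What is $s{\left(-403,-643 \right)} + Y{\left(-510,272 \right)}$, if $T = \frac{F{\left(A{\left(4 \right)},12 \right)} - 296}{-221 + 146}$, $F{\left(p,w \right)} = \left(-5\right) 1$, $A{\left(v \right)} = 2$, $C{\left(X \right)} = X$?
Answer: $\frac{96751}{75} \approx 1290.0$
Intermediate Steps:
$F{\left(p,w \right)} = -5$
$s{\left(q,D \right)} = - 2 D$ ($s{\left(q,D \right)} = \left(-1\right) 2 D = - 2 D$)
$T = \frac{301}{75}$ ($T = \frac{-5 - 296}{-221 + 146} = - \frac{301}{-75} = \left(-301\right) \left(- \frac{1}{75}\right) = \frac{301}{75} \approx 4.0133$)
$Y{\left(U,W \right)} = \frac{301}{75}$
$s{\left(-403,-643 \right)} + Y{\left(-510,272 \right)} = \left(-2\right) \left(-643\right) + \frac{301}{75} = 1286 + \frac{301}{75} = \frac{96751}{75}$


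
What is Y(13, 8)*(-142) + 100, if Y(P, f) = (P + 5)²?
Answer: -45908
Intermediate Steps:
Y(P, f) = (5 + P)²
Y(13, 8)*(-142) + 100 = (5 + 13)²*(-142) + 100 = 18²*(-142) + 100 = 324*(-142) + 100 = -46008 + 100 = -45908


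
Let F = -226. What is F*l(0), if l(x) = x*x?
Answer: 0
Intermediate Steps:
l(x) = x²
F*l(0) = -226*0² = -226*0 = 0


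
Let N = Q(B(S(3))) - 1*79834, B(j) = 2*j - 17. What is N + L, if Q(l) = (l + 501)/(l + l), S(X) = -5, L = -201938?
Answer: -2536027/9 ≈ -2.8178e+5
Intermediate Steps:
B(j) = -17 + 2*j
Q(l) = (501 + l)/(2*l) (Q(l) = (501 + l)/((2*l)) = (501 + l)*(1/(2*l)) = (501 + l)/(2*l))
N = -718585/9 (N = (501 + (-17 + 2*(-5)))/(2*(-17 + 2*(-5))) - 1*79834 = (501 + (-17 - 10))/(2*(-17 - 10)) - 79834 = (½)*(501 - 27)/(-27) - 79834 = (½)*(-1/27)*474 - 79834 = -79/9 - 79834 = -718585/9 ≈ -79843.)
N + L = -718585/9 - 201938 = -2536027/9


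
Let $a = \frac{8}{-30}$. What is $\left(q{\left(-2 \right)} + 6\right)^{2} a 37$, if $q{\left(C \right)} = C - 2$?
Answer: $- \frac{592}{15} \approx -39.467$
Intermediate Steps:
$q{\left(C \right)} = -2 + C$
$a = - \frac{4}{15}$ ($a = 8 \left(- \frac{1}{30}\right) = - \frac{4}{15} \approx -0.26667$)
$\left(q{\left(-2 \right)} + 6\right)^{2} a 37 = \left(\left(-2 - 2\right) + 6\right)^{2} \left(- \frac{4}{15}\right) 37 = \left(-4 + 6\right)^{2} \left(- \frac{4}{15}\right) 37 = 2^{2} \left(- \frac{4}{15}\right) 37 = 4 \left(- \frac{4}{15}\right) 37 = \left(- \frac{16}{15}\right) 37 = - \frac{592}{15}$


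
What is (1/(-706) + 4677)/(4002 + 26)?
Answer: 3301961/2843768 ≈ 1.1611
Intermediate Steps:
(1/(-706) + 4677)/(4002 + 26) = (-1/706 + 4677)/4028 = (3301961/706)*(1/4028) = 3301961/2843768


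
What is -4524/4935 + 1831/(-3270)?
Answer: -1588631/1075830 ≈ -1.4767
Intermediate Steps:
-4524/4935 + 1831/(-3270) = -4524*1/4935 + 1831*(-1/3270) = -1508/1645 - 1831/3270 = -1588631/1075830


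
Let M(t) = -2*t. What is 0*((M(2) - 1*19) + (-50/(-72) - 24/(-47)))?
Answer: 0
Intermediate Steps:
0*((M(2) - 1*19) + (-50/(-72) - 24/(-47))) = 0*((-2*2 - 1*19) + (-50/(-72) - 24/(-47))) = 0*((-4 - 19) + (-50*(-1/72) - 24*(-1/47))) = 0*(-23 + (25/36 + 24/47)) = 0*(-23 + 2039/1692) = 0*(-36877/1692) = 0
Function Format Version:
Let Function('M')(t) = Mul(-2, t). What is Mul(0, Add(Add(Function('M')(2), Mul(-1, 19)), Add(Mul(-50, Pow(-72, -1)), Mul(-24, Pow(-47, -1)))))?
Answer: 0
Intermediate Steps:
Mul(0, Add(Add(Function('M')(2), Mul(-1, 19)), Add(Mul(-50, Pow(-72, -1)), Mul(-24, Pow(-47, -1))))) = Mul(0, Add(Add(Mul(-2, 2), Mul(-1, 19)), Add(Mul(-50, Pow(-72, -1)), Mul(-24, Pow(-47, -1))))) = Mul(0, Add(Add(-4, -19), Add(Mul(-50, Rational(-1, 72)), Mul(-24, Rational(-1, 47))))) = Mul(0, Add(-23, Add(Rational(25, 36), Rational(24, 47)))) = Mul(0, Add(-23, Rational(2039, 1692))) = Mul(0, Rational(-36877, 1692)) = 0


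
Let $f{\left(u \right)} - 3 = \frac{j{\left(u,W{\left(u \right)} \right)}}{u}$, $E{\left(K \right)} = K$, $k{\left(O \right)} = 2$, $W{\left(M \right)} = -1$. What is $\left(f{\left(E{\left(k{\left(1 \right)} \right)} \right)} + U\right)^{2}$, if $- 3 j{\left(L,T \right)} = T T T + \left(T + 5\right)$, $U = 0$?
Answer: $\frac{25}{4} \approx 6.25$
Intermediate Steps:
$j{\left(L,T \right)} = - \frac{5}{3} - \frac{T}{3} - \frac{T^{3}}{3}$ ($j{\left(L,T \right)} = - \frac{T T T + \left(T + 5\right)}{3} = - \frac{T^{2} T + \left(5 + T\right)}{3} = - \frac{T^{3} + \left(5 + T\right)}{3} = - \frac{5 + T + T^{3}}{3} = - \frac{5}{3} - \frac{T}{3} - \frac{T^{3}}{3}$)
$f{\left(u \right)} = 3 - \frac{1}{u}$ ($f{\left(u \right)} = 3 + \frac{- \frac{5}{3} - - \frac{1}{3} - \frac{\left(-1\right)^{3}}{3}}{u} = 3 + \frac{- \frac{5}{3} + \frac{1}{3} - - \frac{1}{3}}{u} = 3 + \frac{- \frac{5}{3} + \frac{1}{3} + \frac{1}{3}}{u} = 3 - \frac{1}{u}$)
$\left(f{\left(E{\left(k{\left(1 \right)} \right)} \right)} + U\right)^{2} = \left(\left(3 - \frac{1}{2}\right) + 0\right)^{2} = \left(\frac{5}{2} + 0\right)^{2} = \left(\frac{5}{2}\right)^{2} = \frac{25}{4}$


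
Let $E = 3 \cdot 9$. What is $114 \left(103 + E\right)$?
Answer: $14820$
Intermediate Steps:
$E = 27$
$114 \left(103 + E\right) = 114 \left(103 + 27\right) = 114 \cdot 130 = 14820$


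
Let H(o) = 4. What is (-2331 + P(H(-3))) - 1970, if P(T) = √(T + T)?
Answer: -4301 + 2*√2 ≈ -4298.2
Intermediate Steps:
P(T) = √2*√T (P(T) = √(2*T) = √2*√T)
(-2331 + P(H(-3))) - 1970 = (-2331 + √2*√4) - 1970 = (-2331 + √2*2) - 1970 = (-2331 + 2*√2) - 1970 = -4301 + 2*√2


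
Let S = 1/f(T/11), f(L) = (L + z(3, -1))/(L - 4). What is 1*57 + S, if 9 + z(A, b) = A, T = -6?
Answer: 2077/36 ≈ 57.694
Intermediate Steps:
z(A, b) = -9 + A
f(L) = (-6 + L)/(-4 + L) (f(L) = (L + (-9 + 3))/(L - 4) = (L - 6)/(-4 + L) = (-6 + L)/(-4 + L))
S = 25/36 (S = 1/((-6 - 6/11)/(-4 - 6/11)) = 1/(-72/11/(-50/11)) = 1/(-11/50*(-72/11)) = 1/(36/25) = 25/36 ≈ 0.69444)
1*57 + S = 1*57 + 25/36 = 57 + 25/36 = 2077/36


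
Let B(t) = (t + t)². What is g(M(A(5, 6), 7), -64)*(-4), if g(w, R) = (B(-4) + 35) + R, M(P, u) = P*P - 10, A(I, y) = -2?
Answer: -140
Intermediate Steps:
B(t) = 4*t² (B(t) = (2*t)² = 4*t²)
M(P, u) = -10 + P² (M(P, u) = P² - 10 = -10 + P²)
g(w, R) = 99 + R (g(w, R) = (4*(-4)² + 35) + R = (4*16 + 35) + R = (64 + 35) + R = 99 + R)
g(M(A(5, 6), 7), -64)*(-4) = (99 - 64)*(-4) = 35*(-4) = -140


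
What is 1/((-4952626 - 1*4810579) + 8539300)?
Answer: -1/1223905 ≈ -8.1706e-7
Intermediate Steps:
1/((-4952626 - 1*4810579) + 8539300) = 1/((-4952626 - 4810579) + 8539300) = 1/(-9763205 + 8539300) = 1/(-1223905) = -1/1223905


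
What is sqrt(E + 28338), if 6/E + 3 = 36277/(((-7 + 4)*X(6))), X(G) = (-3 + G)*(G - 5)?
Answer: sqrt(2334307941762)/9076 ≈ 168.34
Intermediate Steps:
X(G) = (-5 + G)*(-3 + G) (X(G) = (-3 + G)*(-5 + G) = (-5 + G)*(-3 + G))
E = -27/18152 (E = 6/(-3 + 36277/(((-7 + 4)*(15 + 6**2 - 8*6)))) = 6/(-3 + 36277/((-3*(15 + 36 - 48)))) = 6/(-3 + 36277/((-3*3))) = 6/(-3 + 36277/(-9)) = 6/(-3 + 36277*(-1/9)) = 6/(-3 - 36277/9) = 6/(-36304/9) = 6*(-9/36304) = -27/18152 ≈ -0.0014874)
sqrt(E + 28338) = sqrt(-27/18152 + 28338) = sqrt(514391349/18152) = sqrt(2334307941762)/9076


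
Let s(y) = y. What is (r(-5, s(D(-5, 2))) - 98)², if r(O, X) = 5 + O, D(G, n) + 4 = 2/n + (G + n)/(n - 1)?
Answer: 9604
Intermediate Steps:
D(G, n) = -4 + 2/n + (G + n)/(-1 + n) (D(G, n) = -4 + (2/n + (G + n)/(n - 1)) = -4 + (2/n + (G + n)/(-1 + n)) = -4 + 2/n + (G + n)/(-1 + n))
(r(-5, s(D(-5, 2))) - 98)² = ((5 - 5) - 98)² = (0 - 98)² = (-98)² = 9604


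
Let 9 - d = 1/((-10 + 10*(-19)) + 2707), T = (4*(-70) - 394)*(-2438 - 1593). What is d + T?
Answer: 6811275820/2507 ≈ 2.7169e+6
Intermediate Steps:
T = 2716894 (T = (-280 - 394)*(-4031) = -674*(-4031) = 2716894)
d = 22562/2507 (d = 9 - 1/((-10 + 10*(-19)) + 2707) = 9 - 1/((-10 - 190) + 2707) = 9 - 1/(-200 + 2707) = 9 - 1/2507 = 22562/2507 ≈ 8.9996)
d + T = 22562/2507 + 2716894 = 6811275820/2507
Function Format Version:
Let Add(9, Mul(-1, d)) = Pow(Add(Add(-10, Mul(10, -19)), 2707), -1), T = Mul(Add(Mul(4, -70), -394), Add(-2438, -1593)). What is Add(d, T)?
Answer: Rational(6811275820, 2507) ≈ 2.7169e+6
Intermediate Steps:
T = 2716894 (T = Mul(Add(-280, -394), -4031) = Mul(-674, -4031) = 2716894)
d = Rational(22562, 2507) (d = Add(9, Mul(-1, Pow(Add(Add(-10, Mul(10, -19)), 2707), -1))) = Add(9, Mul(-1, Pow(Add(Add(-10, -190), 2707), -1))) = Add(9, Mul(-1, Pow(Add(-200, 2707), -1))) = Add(9, Mul(-1, Pow(2507, -1))) = Add(9, Mul(-1, Rational(1, 2507))) = Add(9, Rational(-1, 2507)) = Rational(22562, 2507) ≈ 8.9996)
Add(d, T) = Add(Rational(22562, 2507), 2716894) = Rational(6811275820, 2507)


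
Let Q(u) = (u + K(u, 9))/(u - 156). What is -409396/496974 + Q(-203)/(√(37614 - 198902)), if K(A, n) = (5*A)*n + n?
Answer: -204698/248487 - 9329*I*√40322/28951196 ≈ -0.82378 - 0.064705*I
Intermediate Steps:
K(A, n) = n + 5*A*n (K(A, n) = 5*A*n + n = n + 5*A*n)
Q(u) = (9 + 46*u)/(-156 + u) (Q(u) = (u + 9*(1 + 5*u))/(u - 156) = (u + (9 + 45*u))/(-156 + u) = (9 + 46*u)/(-156 + u))
-409396/496974 + Q(-203)/(√(37614 - 198902)) = -409396/496974 + ((9 + 46*(-203))/(-156 - 203))/(√(37614 - 198902)) = -409396*1/496974 + ((9 - 9338)/(-359))/(√(-161288)) = -204698/248487 + (-1/359*(-9329))/((2*I*√40322)) = -204698/248487 + 9329*(-I*√40322/80644)/359 = -204698/248487 - 9329*I*√40322/28951196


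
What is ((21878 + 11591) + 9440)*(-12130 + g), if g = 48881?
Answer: 1576948659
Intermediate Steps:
((21878 + 11591) + 9440)*(-12130 + g) = ((21878 + 11591) + 9440)*(-12130 + 48881) = (33469 + 9440)*36751 = 42909*36751 = 1576948659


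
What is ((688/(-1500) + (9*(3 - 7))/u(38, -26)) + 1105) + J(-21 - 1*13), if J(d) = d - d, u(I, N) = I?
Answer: 7863107/7125 ≈ 1103.6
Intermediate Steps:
J(d) = 0
((688/(-1500) + (9*(3 - 7))/u(38, -26)) + 1105) + J(-21 - 1*13) = ((688/(-1500) + (9*(3 - 7))/38) + 1105) + 0 = ((688*(-1/1500) + (9*(-4))*(1/38)) + 1105) + 0 = ((-172/375 - 36*1/38) + 1105) + 0 = ((-172/375 - 18/19) + 1105) + 0 = (-10018/7125 + 1105) + 0 = 7863107/7125 + 0 = 7863107/7125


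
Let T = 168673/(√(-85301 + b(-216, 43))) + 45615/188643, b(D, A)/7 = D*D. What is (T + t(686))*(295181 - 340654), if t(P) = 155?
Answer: -443896512480/62881 - 7670067329*√241291/241291 ≈ -2.2674e+7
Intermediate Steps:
b(D, A) = 7*D² (b(D, A) = 7*(D*D) = 7*D²)
T = 15205/62881 + 168673*√241291/241291 (T = 168673/(√(-85301 + 7*(-216)²)) + 45615/188643 = 168673/(√(-85301 + 7*46656)) + 45615*(1/188643) = 168673/(√(-85301 + 326592)) + 15205/62881 = 168673/(√241291) + 15205/62881 = 168673*(√241291/241291) + 15205/62881 = 168673*√241291/241291 + 15205/62881 = 15205/62881 + 168673*√241291/241291 ≈ 343.62)
(T + t(686))*(295181 - 340654) = ((15205/62881 + 168673*√241291/241291) + 155)*(295181 - 340654) = (9761760/62881 + 168673*√241291/241291)*(-45473) = -443896512480/62881 - 7670067329*√241291/241291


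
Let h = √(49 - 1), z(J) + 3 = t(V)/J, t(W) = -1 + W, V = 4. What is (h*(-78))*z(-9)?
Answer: 1040*√3 ≈ 1801.3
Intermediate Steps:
z(J) = -3 + 3/J (z(J) = -3 + (-1 + 4)/J = -3 + 3/J)
h = 4*√3 (h = √48 = 4*√3 ≈ 6.9282)
(h*(-78))*z(-9) = ((4*√3)*(-78))*(-3 + 3/(-9)) = (-312*√3)*(-3 + 3*(-⅑)) = (-312*√3)*(-3 - ⅓) = -312*√3*(-10/3) = 1040*√3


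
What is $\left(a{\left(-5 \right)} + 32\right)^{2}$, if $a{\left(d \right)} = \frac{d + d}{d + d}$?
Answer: $1089$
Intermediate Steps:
$a{\left(d \right)} = 1$ ($a{\left(d \right)} = \frac{2 d}{2 d} = 2 d \frac{1}{2 d} = 1$)
$\left(a{\left(-5 \right)} + 32\right)^{2} = \left(1 + 32\right)^{2} = 33^{2} = 1089$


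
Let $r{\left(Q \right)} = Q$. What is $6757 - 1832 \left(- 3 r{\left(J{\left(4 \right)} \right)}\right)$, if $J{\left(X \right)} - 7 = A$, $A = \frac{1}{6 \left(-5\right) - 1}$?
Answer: $\frac{1396603}{31} \approx 45052.0$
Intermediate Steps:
$A = - \frac{1}{31}$ ($A = \frac{1}{-30 - 1} = \frac{1}{-31} = - \frac{1}{31} \approx -0.032258$)
$J{\left(X \right)} = \frac{216}{31}$ ($J{\left(X \right)} = 7 - \frac{1}{31} = \frac{216}{31}$)
$6757 - 1832 \left(- 3 r{\left(J{\left(4 \right)} \right)}\right) = 6757 - 1832 \left(\left(-3\right) \frac{216}{31}\right) = 6757 - - \frac{1187136}{31} = 6757 + \frac{1187136}{31} = \frac{1396603}{31}$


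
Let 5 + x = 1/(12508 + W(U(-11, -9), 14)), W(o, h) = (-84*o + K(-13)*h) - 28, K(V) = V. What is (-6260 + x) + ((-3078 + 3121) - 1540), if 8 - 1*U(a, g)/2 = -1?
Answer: -83720931/10786 ≈ -7762.0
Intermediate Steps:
U(a, g) = 18 (U(a, g) = 16 - 2*(-1) = 16 + 2 = 18)
W(o, h) = -28 - 84*o - 13*h (W(o, h) = (-84*o - 13*h) - 28 = -28 - 84*o - 13*h)
x = -53929/10786 (x = -5 + 1/(12508 + (-28 - 84*18 - 13*14)) = -5 + 1/(12508 + (-28 - 1512 - 182)) = -5 + 1/(12508 - 1722) = -5 + 1/10786 = -53929/10786 ≈ -4.9999)
(-6260 + x) + ((-3078 + 3121) - 1540) = (-6260 - 53929/10786) + ((-3078 + 3121) - 1540) = -67574289/10786 + (43 - 1540) = -67574289/10786 - 1497 = -83720931/10786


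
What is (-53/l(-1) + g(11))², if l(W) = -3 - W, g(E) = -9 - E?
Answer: 169/4 ≈ 42.250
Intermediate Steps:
(-53/l(-1) + g(11))² = (-53/(-3 - 1*(-1)) + (-9 - 1*11))² = (-53/(-3 + 1) + (-9 - 11))² = (-53/(-2) - 20)² = (-53*(-½) - 20)² = (53/2 - 20)² = (13/2)² = 169/4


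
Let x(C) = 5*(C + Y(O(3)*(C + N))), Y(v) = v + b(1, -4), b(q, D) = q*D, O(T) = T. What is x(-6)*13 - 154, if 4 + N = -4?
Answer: -3534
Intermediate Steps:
N = -8 (N = -4 - 4 = -8)
b(q, D) = D*q
Y(v) = -4 + v (Y(v) = v - 4*1 = v - 4 = -4 + v)
x(C) = -140 + 20*C (x(C) = 5*(C + (-4 + 3*(C - 8))) = 5*(C + (-4 + 3*(-8 + C))) = 5*(C + (-4 + (-24 + 3*C))) = 5*(C + (-28 + 3*C)) = 5*(-28 + 4*C) = -140 + 20*C)
x(-6)*13 - 154 = (-140 + 20*(-6))*13 - 154 = (-140 - 120)*13 - 154 = -260*13 - 154 = -3380 - 154 = -3534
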